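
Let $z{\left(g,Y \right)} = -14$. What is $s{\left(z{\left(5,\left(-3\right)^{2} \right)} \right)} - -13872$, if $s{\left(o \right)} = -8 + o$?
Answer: $13850$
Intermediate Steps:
$s{\left(z{\left(5,\left(-3\right)^{2} \right)} \right)} - -13872 = \left(-8 - 14\right) - -13872 = -22 + 13872 = 13850$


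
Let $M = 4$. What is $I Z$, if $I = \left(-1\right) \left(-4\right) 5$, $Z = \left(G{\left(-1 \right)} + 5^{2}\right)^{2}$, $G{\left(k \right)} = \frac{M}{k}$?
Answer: $8820$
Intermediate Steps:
$G{\left(k \right)} = \frac{4}{k}$
$Z = 441$ ($Z = \left(\frac{4}{-1} + 5^{2}\right)^{2} = \left(4 \left(-1\right) + 25\right)^{2} = \left(-4 + 25\right)^{2} = 21^{2} = 441$)
$I = 20$ ($I = 4 \cdot 5 = 20$)
$I Z = 20 \cdot 441 = 8820$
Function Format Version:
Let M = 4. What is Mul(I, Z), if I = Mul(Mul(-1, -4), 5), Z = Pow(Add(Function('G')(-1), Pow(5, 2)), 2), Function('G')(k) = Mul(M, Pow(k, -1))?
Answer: 8820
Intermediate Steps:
Function('G')(k) = Mul(4, Pow(k, -1))
Z = 441 (Z = Pow(Add(Mul(4, Pow(-1, -1)), Pow(5, 2)), 2) = Pow(Add(Mul(4, -1), 25), 2) = Pow(Add(-4, 25), 2) = Pow(21, 2) = 441)
I = 20 (I = Mul(4, 5) = 20)
Mul(I, Z) = Mul(20, 441) = 8820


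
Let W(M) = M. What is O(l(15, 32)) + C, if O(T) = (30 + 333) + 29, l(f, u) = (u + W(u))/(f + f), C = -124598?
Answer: -124206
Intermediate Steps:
l(f, u) = u/f (l(f, u) = (u + u)/(f + f) = (2*u)/((2*f)) = (2*u)*(1/(2*f)) = u/f)
O(T) = 392 (O(T) = 363 + 29 = 392)
O(l(15, 32)) + C = 392 - 124598 = -124206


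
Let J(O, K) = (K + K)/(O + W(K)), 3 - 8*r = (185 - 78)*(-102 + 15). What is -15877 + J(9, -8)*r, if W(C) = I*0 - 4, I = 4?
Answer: -98009/5 ≈ -19602.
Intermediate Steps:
r = 1164 (r = 3/8 - (185 - 78)*(-102 + 15)/8 = 3/8 - 107*(-87)/8 = 3/8 - ⅛*(-9309) = 3/8 + 9309/8 = 1164)
W(C) = -4 (W(C) = 4*0 - 4 = 0 - 4 = -4)
J(O, K) = 2*K/(-4 + O) (J(O, K) = (K + K)/(O - 4) = (2*K)/(-4 + O) = 2*K/(-4 + O))
-15877 + J(9, -8)*r = -15877 + (2*(-8)/(-4 + 9))*1164 = -15877 + (2*(-8)/5)*1164 = -15877 + (2*(-8)*(⅕))*1164 = -15877 - 16/5*1164 = -15877 - 18624/5 = -98009/5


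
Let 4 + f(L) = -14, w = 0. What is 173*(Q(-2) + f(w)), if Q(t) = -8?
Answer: -4498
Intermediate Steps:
f(L) = -18 (f(L) = -4 - 14 = -18)
173*(Q(-2) + f(w)) = 173*(-8 - 18) = 173*(-26) = -4498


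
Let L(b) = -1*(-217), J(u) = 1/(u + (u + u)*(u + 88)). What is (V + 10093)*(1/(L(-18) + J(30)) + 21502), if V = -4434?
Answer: 187736302712968/1542871 ≈ 1.2168e+8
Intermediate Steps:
J(u) = 1/(u + 2*u*(88 + u)) (J(u) = 1/(u + (2*u)*(88 + u)) = 1/(u + 2*u*(88 + u)))
L(b) = 217
(V + 10093)*(1/(L(-18) + J(30)) + 21502) = (-4434 + 10093)*(1/(217 + 1/(30*(177 + 2*30))) + 21502) = 5659*(1/(217 + 1/(30*(177 + 60))) + 21502) = 5659*(1/(217 + (1/30)/237) + 21502) = 5659*(1/(217 + (1/30)*(1/237)) + 21502) = 5659*(1/(217 + 1/7110) + 21502) = 5659*(1/(1542871/7110) + 21502) = 5659*(7110/1542871 + 21502) = 5659*(33174819352/1542871) = 187736302712968/1542871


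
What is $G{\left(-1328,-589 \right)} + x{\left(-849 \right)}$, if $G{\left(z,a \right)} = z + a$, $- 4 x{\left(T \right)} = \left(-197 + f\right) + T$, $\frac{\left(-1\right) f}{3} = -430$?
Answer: $-1978$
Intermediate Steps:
$f = 1290$ ($f = \left(-3\right) \left(-430\right) = 1290$)
$x{\left(T \right)} = - \frac{1093}{4} - \frac{T}{4}$ ($x{\left(T \right)} = - \frac{\left(-197 + 1290\right) + T}{4} = - \frac{1093 + T}{4} = - \frac{1093}{4} - \frac{T}{4}$)
$G{\left(z,a \right)} = a + z$
$G{\left(-1328,-589 \right)} + x{\left(-849 \right)} = \left(-589 - 1328\right) - 61 = -1917 + \left(- \frac{1093}{4} + \frac{849}{4}\right) = -1917 - 61 = -1978$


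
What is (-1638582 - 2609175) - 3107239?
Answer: -7354996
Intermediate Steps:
(-1638582 - 2609175) - 3107239 = -4247757 - 3107239 = -7354996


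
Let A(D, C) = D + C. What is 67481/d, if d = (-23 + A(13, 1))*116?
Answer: -67481/1044 ≈ -64.637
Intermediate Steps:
A(D, C) = C + D
d = -1044 (d = (-23 + (1 + 13))*116 = (-23 + 14)*116 = -9*116 = -1044)
67481/d = 67481/(-1044) = 67481*(-1/1044) = -67481/1044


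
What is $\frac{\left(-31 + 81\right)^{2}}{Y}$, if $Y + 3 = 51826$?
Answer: $\frac{2500}{51823} \approx 0.048241$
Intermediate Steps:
$Y = 51823$ ($Y = -3 + 51826 = 51823$)
$\frac{\left(-31 + 81\right)^{2}}{Y} = \frac{\left(-31 + 81\right)^{2}}{51823} = 50^{2} \cdot \frac{1}{51823} = 2500 \cdot \frac{1}{51823} = \frac{2500}{51823}$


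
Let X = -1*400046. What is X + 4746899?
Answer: 4346853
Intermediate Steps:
X = -400046
X + 4746899 = -400046 + 4746899 = 4346853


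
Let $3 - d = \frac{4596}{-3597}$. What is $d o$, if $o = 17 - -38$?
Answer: $\frac{25645}{109} \approx 235.28$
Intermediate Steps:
$d = \frac{5129}{1199}$ ($d = 3 - \frac{4596}{-3597} = 3 - 4596 \left(- \frac{1}{3597}\right) = 3 - - \frac{1532}{1199} = 3 + \frac{1532}{1199} = \frac{5129}{1199} \approx 4.2777$)
$o = 55$ ($o = 17 + 38 = 55$)
$d o = \frac{5129}{1199} \cdot 55 = \frac{25645}{109}$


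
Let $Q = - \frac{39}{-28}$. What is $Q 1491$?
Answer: $\frac{8307}{4} \approx 2076.8$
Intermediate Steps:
$Q = \frac{39}{28}$ ($Q = \left(-39\right) \left(- \frac{1}{28}\right) = \frac{39}{28} \approx 1.3929$)
$Q 1491 = \frac{39}{28} \cdot 1491 = \frac{8307}{4}$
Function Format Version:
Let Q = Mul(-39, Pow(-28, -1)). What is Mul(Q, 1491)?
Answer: Rational(8307, 4) ≈ 2076.8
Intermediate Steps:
Q = Rational(39, 28) (Q = Mul(-39, Rational(-1, 28)) = Rational(39, 28) ≈ 1.3929)
Mul(Q, 1491) = Mul(Rational(39, 28), 1491) = Rational(8307, 4)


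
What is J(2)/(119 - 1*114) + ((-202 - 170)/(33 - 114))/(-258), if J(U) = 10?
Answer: 6904/3483 ≈ 1.9822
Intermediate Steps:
J(2)/(119 - 1*114) + ((-202 - 170)/(33 - 114))/(-258) = 10/(119 - 1*114) + ((-202 - 170)/(33 - 114))/(-258) = 10/(119 - 114) - 372/(-81)*(-1/258) = 10/5 - 372*(-1/81)*(-1/258) = 10*(1/5) + (124/27)*(-1/258) = 2 - 62/3483 = 6904/3483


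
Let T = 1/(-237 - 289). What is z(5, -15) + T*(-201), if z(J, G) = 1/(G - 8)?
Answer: 4097/12098 ≈ 0.33865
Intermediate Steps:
z(J, G) = 1/(-8 + G)
T = -1/526 (T = 1/(-526) = -1/526 ≈ -0.0019011)
z(5, -15) + T*(-201) = 1/(-8 - 15) - 1/526*(-201) = 1/(-23) + 201/526 = -1/23 + 201/526 = 4097/12098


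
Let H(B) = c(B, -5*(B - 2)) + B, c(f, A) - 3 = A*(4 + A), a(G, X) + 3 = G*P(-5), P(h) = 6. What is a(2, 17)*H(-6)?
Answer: 15813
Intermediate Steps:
a(G, X) = -3 + 6*G (a(G, X) = -3 + G*6 = -3 + 6*G)
c(f, A) = 3 + A*(4 + A)
H(B) = 43 + (10 - 5*B)² - 19*B (H(B) = (3 + (-5*(B - 2))² + 4*(-5*(B - 2))) + B = (3 + (-5*(-2 + B))² + 4*(-5*(-2 + B))) + B = (3 + (10 - 5*B)² + 4*(10 - 5*B)) + B = (3 + (10 - 5*B)² + (40 - 20*B)) + B = (43 + (10 - 5*B)² - 20*B) + B = 43 + (10 - 5*B)² - 19*B)
a(2, 17)*H(-6) = (-3 + 6*2)*(143 - 119*(-6) + 25*(-6)²) = (-3 + 12)*(143 + 714 + 25*36) = 9*(143 + 714 + 900) = 9*1757 = 15813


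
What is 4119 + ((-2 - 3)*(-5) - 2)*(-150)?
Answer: 669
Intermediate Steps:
4119 + ((-2 - 3)*(-5) - 2)*(-150) = 4119 + (-5*(-5) - 2)*(-150) = 4119 + (25 - 2)*(-150) = 4119 + 23*(-150) = 4119 - 3450 = 669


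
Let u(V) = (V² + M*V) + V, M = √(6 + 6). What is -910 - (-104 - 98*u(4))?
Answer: 1154 + 784*√3 ≈ 2511.9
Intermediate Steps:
M = 2*√3 (M = √12 = 2*√3 ≈ 3.4641)
u(V) = V + V² + 2*V*√3 (u(V) = (V² + (2*√3)*V) + V = (V² + 2*V*√3) + V = V + V² + 2*V*√3)
-910 - (-104 - 98*u(4)) = -910 - (-104 - 392*(1 + 4 + 2*√3)) = -910 - (-104 - 392*(5 + 2*√3)) = -910 - (-104 - 98*(20 + 8*√3)) = -910 - (-104 + (-1960 - 784*√3)) = -910 - (-2064 - 784*√3) = -910 + (2064 + 784*√3) = 1154 + 784*√3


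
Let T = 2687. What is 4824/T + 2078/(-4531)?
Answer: 16273958/12174797 ≈ 1.3367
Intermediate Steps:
4824/T + 2078/(-4531) = 4824/2687 + 2078/(-4531) = 4824*(1/2687) + 2078*(-1/4531) = 4824/2687 - 2078/4531 = 16273958/12174797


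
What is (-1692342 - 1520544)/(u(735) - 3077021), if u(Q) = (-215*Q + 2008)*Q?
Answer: 1606443/58874758 ≈ 0.027286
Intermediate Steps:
u(Q) = Q*(2008 - 215*Q) (u(Q) = (2008 - 215*Q)*Q = Q*(2008 - 215*Q))
(-1692342 - 1520544)/(u(735) - 3077021) = (-1692342 - 1520544)/(735*(2008 - 215*735) - 3077021) = -3212886/(735*(2008 - 158025) - 3077021) = -3212886/(735*(-156017) - 3077021) = -3212886/(-114672495 - 3077021) = -3212886/(-117749516) = -3212886*(-1/117749516) = 1606443/58874758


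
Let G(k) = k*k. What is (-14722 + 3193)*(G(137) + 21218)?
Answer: -461010123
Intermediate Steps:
G(k) = k²
(-14722 + 3193)*(G(137) + 21218) = (-14722 + 3193)*(137² + 21218) = -11529*(18769 + 21218) = -11529*39987 = -461010123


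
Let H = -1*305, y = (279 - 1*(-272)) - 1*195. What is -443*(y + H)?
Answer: -22593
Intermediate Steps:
y = 356 (y = (279 + 272) - 195 = 551 - 195 = 356)
H = -305
-443*(y + H) = -443*(356 - 305) = -443*51 = -22593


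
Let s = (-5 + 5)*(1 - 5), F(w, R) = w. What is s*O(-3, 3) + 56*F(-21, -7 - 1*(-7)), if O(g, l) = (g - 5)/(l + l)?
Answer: -1176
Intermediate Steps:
O(g, l) = (-5 + g)/(2*l) (O(g, l) = (-5 + g)/((2*l)) = (-5 + g)*(1/(2*l)) = (-5 + g)/(2*l))
s = 0 (s = 0*(-4) = 0)
s*O(-3, 3) + 56*F(-21, -7 - 1*(-7)) = 0*((½)*(-5 - 3)/3) + 56*(-21) = 0*((½)*(⅓)*(-8)) - 1176 = 0*(-4/3) - 1176 = 0 - 1176 = -1176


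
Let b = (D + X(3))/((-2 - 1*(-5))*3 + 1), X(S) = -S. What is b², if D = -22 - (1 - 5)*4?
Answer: 81/100 ≈ 0.81000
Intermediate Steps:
D = -6 (D = -22 - (-4)*4 = -22 - 1*(-16) = -22 + 16 = -6)
b = -9/10 (b = (-6 - 1*3)/((-2 - 1*(-5))*3 + 1) = (-6 - 3)/((-2 + 5)*3 + 1) = -9/(3*3 + 1) = -9/(9 + 1) = -9/10 ≈ -0.90000)
b² = (-9/10)² = 81/100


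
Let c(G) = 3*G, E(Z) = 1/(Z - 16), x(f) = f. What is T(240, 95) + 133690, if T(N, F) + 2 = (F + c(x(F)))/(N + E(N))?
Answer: 7187285688/53761 ≈ 1.3369e+5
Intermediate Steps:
E(Z) = 1/(-16 + Z)
T(N, F) = -2 + 4*F/(N + 1/(-16 + N)) (T(N, F) = -2 + (F + 3*F)/(N + 1/(-16 + N)) = -2 + (4*F)/(N + 1/(-16 + N)) = -2 + 4*F/(N + 1/(-16 + N)))
T(240, 95) + 133690 = 2*(-1 + (-16 + 240)*(-1*240 + 2*95))/(1 + 240*(-16 + 240)) + 133690 = 2*(-1 + 224*(-240 + 190))/(1 + 240*224) + 133690 = 2*(-1 + 224*(-50))/(1 + 53760) + 133690 = 2*(-1 - 11200)/53761 + 133690 = 2*(1/53761)*(-11201) + 133690 = -22402/53761 + 133690 = 7187285688/53761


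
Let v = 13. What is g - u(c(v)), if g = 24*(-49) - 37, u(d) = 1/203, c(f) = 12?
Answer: -246240/203 ≈ -1213.0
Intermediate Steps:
u(d) = 1/203
g = -1213 (g = -1176 - 37 = -1213)
g - u(c(v)) = -1213 - 1*1/203 = -1213 - 1/203 = -246240/203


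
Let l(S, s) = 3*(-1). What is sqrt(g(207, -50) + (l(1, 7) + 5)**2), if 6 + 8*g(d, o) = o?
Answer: I*sqrt(3) ≈ 1.732*I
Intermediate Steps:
l(S, s) = -3
g(d, o) = -3/4 + o/8
sqrt(g(207, -50) + (l(1, 7) + 5)**2) = sqrt((-3/4 + (1/8)*(-50)) + (-3 + 5)**2) = sqrt((-3/4 - 25/4) + 2**2) = sqrt(-7 + 4) = sqrt(-3) = I*sqrt(3)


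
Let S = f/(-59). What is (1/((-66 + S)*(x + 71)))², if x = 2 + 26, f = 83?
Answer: 3481/155017800729 ≈ 2.2455e-8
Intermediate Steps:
x = 28
S = -83/59 (S = 83/(-59) = 83*(-1/59) = -83/59 ≈ -1.4068)
(1/((-66 + S)*(x + 71)))² = (1/((-66 - 83/59)*(28 + 71)))² = (1/(-3977/59*99))² = (1/(-393723/59))² = (-59/393723)² = 3481/155017800729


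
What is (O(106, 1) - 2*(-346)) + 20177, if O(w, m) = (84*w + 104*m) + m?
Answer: 29878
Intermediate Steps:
O(w, m) = 84*w + 105*m
(O(106, 1) - 2*(-346)) + 20177 = ((84*106 + 105*1) - 2*(-346)) + 20177 = ((8904 + 105) + 692) + 20177 = (9009 + 692) + 20177 = 9701 + 20177 = 29878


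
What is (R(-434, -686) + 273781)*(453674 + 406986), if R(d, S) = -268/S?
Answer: 80822013251220/343 ≈ 2.3563e+11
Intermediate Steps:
(R(-434, -686) + 273781)*(453674 + 406986) = (-268/(-686) + 273781)*(453674 + 406986) = (-268*(-1/686) + 273781)*860660 = (134/343 + 273781)*860660 = (93907017/343)*860660 = 80822013251220/343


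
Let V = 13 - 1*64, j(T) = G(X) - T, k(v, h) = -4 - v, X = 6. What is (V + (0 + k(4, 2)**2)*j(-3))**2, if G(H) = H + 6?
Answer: 826281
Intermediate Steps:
G(H) = 6 + H
j(T) = 12 - T (j(T) = (6 + 6) - T = 12 - T)
V = -51 (V = 13 - 64 = -51)
(V + (0 + k(4, 2)**2)*j(-3))**2 = (-51 + (0 + (-4 - 1*4)**2)*(12 - 1*(-3)))**2 = (-51 + (0 + (-4 - 4)**2)*(12 + 3))**2 = (-51 + (0 + (-8)**2)*15)**2 = (-51 + (0 + 64)*15)**2 = (-51 + 64*15)**2 = (-51 + 960)**2 = 909**2 = 826281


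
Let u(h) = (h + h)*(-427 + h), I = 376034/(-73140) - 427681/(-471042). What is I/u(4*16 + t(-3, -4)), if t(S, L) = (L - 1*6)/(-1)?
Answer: 3038483731/37498143930390 ≈ 8.1030e-5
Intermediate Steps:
t(S, L) = 6 - L (t(S, L) = (L - 6)*(-1) = (-6 + L)*(-1) = 6 - L)
I = -6076967462/1435500495 (I = 376034*(-1/73140) - 427681*(-1/471042) = -188017/36570 + 427681/471042 = -6076967462/1435500495 ≈ -4.2333)
u(h) = 2*h*(-427 + h) (u(h) = (2*h)*(-427 + h) = 2*h*(-427 + h))
I/u(4*16 + t(-3, -4)) = -6076967462*1/(2*(-427 + (4*16 + (6 - 1*(-4))))*(4*16 + (6 - 1*(-4))))/1435500495 = -6076967462*1/(2*(-427 + (64 + (6 + 4)))*(64 + (6 + 4)))/1435500495 = -6076967462*1/(2*(-427 + (64 + 10))*(64 + 10))/1435500495 = -6076967462*1/(148*(-427 + 74))/1435500495 = -6076967462/(1435500495*(2*74*(-353))) = -6076967462/1435500495/(-52244) = -6076967462/1435500495*(-1/52244) = 3038483731/37498143930390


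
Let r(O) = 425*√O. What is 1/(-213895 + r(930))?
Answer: -42779/9116617955 - 17*√930/1823323591 ≈ -4.9768e-6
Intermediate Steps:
1/(-213895 + r(930)) = 1/(-213895 + 425*√930)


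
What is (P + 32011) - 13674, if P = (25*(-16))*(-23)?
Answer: 27537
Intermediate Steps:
P = 9200 (P = -400*(-23) = 9200)
(P + 32011) - 13674 = (9200 + 32011) - 13674 = 41211 - 13674 = 27537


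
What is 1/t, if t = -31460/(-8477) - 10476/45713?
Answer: 387509101/1349325928 ≈ 0.28719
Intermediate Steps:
t = 1349325928/387509101 (t = -31460*(-1/8477) - 10476*1/45713 = 31460/8477 - 10476/45713 = 1349325928/387509101 ≈ 3.4820)
1/t = 1/(1349325928/387509101) = 387509101/1349325928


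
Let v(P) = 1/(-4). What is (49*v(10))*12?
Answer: -147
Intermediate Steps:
v(P) = -¼
(49*v(10))*12 = (49*(-¼))*12 = -49/4*12 = -147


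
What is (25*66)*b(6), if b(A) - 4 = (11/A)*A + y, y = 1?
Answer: 26400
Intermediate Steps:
b(A) = 16 (b(A) = 4 + ((11/A)*A + 1) = 4 + (11 + 1) = 4 + 12 = 16)
(25*66)*b(6) = (25*66)*16 = 1650*16 = 26400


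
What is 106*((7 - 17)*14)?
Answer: -14840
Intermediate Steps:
106*((7 - 17)*14) = 106*(-10*14) = 106*(-140) = -14840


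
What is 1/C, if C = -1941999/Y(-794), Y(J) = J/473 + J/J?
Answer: 107/306188509 ≈ 3.4946e-7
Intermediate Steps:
Y(J) = 1 + J/473 (Y(J) = J*(1/473) + 1 = J/473 + 1 = 1 + J/473)
C = 306188509/107 (C = -1941999/(1 + (1/473)*(-794)) = -1941999/(1 - 794/473) = -1941999/(-321/473) = -1941999*(-473/321) = 306188509/107 ≈ 2.8616e+6)
1/C = 1/(306188509/107) = 107/306188509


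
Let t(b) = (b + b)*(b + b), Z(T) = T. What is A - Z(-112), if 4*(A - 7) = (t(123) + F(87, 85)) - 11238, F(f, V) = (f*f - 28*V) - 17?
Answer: 27463/2 ≈ 13732.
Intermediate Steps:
F(f, V) = -17 + f² - 28*V (F(f, V) = (f² - 28*V) - 17 = -17 + f² - 28*V)
t(b) = 4*b² (t(b) = (2*b)*(2*b) = 4*b²)
A = 27239/2 (A = 7 + ((4*123² + (-17 + 87² - 28*85)) - 11238)/4 = 7 + ((4*15129 + (-17 + 7569 - 2380)) - 11238)/4 = 7 + ((60516 + 5172) - 11238)/4 = 7 + (65688 - 11238)/4 = 7 + (¼)*54450 = 7 + 27225/2 = 27239/2 ≈ 13620.)
A - Z(-112) = 27239/2 - 1*(-112) = 27239/2 + 112 = 27463/2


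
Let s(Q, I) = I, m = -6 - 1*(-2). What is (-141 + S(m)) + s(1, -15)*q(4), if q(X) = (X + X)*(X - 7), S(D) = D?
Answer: 215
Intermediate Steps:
m = -4 (m = -6 + 2 = -4)
q(X) = 2*X*(-7 + X) (q(X) = (2*X)*(-7 + X) = 2*X*(-7 + X))
(-141 + S(m)) + s(1, -15)*q(4) = (-141 - 4) - 30*4*(-7 + 4) = -145 - 30*4*(-3) = -145 - 15*(-24) = -145 + 360 = 215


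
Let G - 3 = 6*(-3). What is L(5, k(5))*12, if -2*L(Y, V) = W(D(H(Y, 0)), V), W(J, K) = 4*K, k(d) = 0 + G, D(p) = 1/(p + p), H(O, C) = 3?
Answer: 360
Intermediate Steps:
G = -15 (G = 3 + 6*(-3) = 3 - 18 = -15)
D(p) = 1/(2*p)
k(d) = -15 (k(d) = 0 - 15 = -15)
L(Y, V) = -2*V
L(5, k(5))*12 = -2*(-15)*12 = 30*12 = 360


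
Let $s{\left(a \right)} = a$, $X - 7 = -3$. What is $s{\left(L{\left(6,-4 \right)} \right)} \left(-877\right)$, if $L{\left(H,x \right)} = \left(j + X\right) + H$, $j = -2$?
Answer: $-7016$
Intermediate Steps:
$X = 4$ ($X = 7 - 3 = 4$)
$L{\left(H,x \right)} = 2 + H$ ($L{\left(H,x \right)} = \left(-2 + 4\right) + H = 2 + H$)
$s{\left(L{\left(6,-4 \right)} \right)} \left(-877\right) = \left(2 + 6\right) \left(-877\right) = 8 \left(-877\right) = -7016$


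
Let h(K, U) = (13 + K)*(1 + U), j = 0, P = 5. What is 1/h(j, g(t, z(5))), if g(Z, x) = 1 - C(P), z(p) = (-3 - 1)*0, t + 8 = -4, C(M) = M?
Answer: -1/39 ≈ -0.025641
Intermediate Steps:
t = -12 (t = -8 - 4 = -12)
z(p) = 0 (z(p) = -4*0 = 0)
g(Z, x) = -4 (g(Z, x) = 1 - 1*5 = 1 - 5 = -4)
h(K, U) = (1 + U)*(13 + K)
1/h(j, g(t, z(5))) = 1/(13 + 0 + 13*(-4) + 0*(-4)) = 1/(13 + 0 - 52 + 0) = 1/(-39) = -1/39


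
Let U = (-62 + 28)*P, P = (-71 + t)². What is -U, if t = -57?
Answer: 557056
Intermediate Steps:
P = 16384 (P = (-71 - 57)² = (-128)² = 16384)
U = -557056 (U = (-62 + 28)*16384 = -34*16384 = -557056)
-U = -1*(-557056) = 557056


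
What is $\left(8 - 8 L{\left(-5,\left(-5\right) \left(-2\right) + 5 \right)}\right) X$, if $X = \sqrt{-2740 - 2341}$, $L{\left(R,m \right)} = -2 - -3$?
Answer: $0$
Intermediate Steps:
$L{\left(R,m \right)} = 1$ ($L{\left(R,m \right)} = -2 + 3 = 1$)
$X = i \sqrt{5081}$ ($X = \sqrt{-5081} = i \sqrt{5081} \approx 71.281 i$)
$\left(8 - 8 L{\left(-5,\left(-5\right) \left(-2\right) + 5 \right)}\right) X = \left(8 - 8\right) i \sqrt{5081} = 0 i \sqrt{5081} = 0$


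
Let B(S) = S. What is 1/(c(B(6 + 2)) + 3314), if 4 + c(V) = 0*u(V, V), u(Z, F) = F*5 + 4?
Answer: 1/3310 ≈ 0.00030211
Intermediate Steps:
u(Z, F) = 4 + 5*F (u(Z, F) = 5*F + 4 = 4 + 5*F)
c(V) = -4 (c(V) = -4 + 0*(4 + 5*V) = -4 + 0 = -4)
1/(c(B(6 + 2)) + 3314) = 1/(-4 + 3314) = 1/3310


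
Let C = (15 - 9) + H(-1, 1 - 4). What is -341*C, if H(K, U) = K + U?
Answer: -682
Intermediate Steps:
C = 2 (C = (15 - 9) + (-1 + (1 - 4)) = 6 + (-1 - 3) = 6 - 4 = 2)
-341*C = -341*2 = -682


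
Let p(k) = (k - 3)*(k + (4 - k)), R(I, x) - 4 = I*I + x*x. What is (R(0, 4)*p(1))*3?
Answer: -480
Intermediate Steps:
R(I, x) = 4 + I² + x² (R(I, x) = 4 + (I*I + x*x) = 4 + (I² + x²) = 4 + I² + x²)
p(k) = -12 + 4*k (p(k) = (-3 + k)*4 = -12 + 4*k)
(R(0, 4)*p(1))*3 = ((4 + 0² + 4²)*(-12 + 4*1))*3 = ((4 + 0 + 16)*(-12 + 4))*3 = (20*(-8))*3 = -160*3 = -480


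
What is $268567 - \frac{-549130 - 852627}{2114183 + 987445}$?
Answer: $\frac{832996328833}{3101628} \approx 2.6857 \cdot 10^{5}$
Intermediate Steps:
$268567 - \frac{-549130 - 852627}{2114183 + 987445} = 268567 - - \frac{1401757}{3101628} = 268567 + \frac{1401757}{3101628} = \frac{832996328833}{3101628}$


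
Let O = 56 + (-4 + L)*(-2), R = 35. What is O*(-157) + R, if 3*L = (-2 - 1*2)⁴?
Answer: 50345/3 ≈ 16782.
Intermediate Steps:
L = 256/3 (L = (-2 - 1*2)⁴/3 = (-2 - 2)⁴/3 = (⅓)*(-4)⁴ = (⅓)*256 = 256/3 ≈ 85.333)
O = -320/3 (O = 56 + (-4 + 256/3)*(-2) = 56 + (244/3)*(-2) = 56 - 488/3 = -320/3 ≈ -106.67)
O*(-157) + R = -320/3*(-157) + 35 = 50240/3 + 35 = 50345/3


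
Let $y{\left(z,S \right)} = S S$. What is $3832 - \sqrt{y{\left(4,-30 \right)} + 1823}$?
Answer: $3832 - \sqrt{2723} \approx 3779.8$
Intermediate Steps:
$y{\left(z,S \right)} = S^{2}$
$3832 - \sqrt{y{\left(4,-30 \right)} + 1823} = 3832 - \sqrt{\left(-30\right)^{2} + 1823} = 3832 - \sqrt{900 + 1823} = 3832 - \sqrt{2723}$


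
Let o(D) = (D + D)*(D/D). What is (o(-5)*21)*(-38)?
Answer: 7980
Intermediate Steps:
o(D) = 2*D (o(D) = (2*D)*1 = 2*D)
(o(-5)*21)*(-38) = ((2*(-5))*21)*(-38) = -10*21*(-38) = -210*(-38) = 7980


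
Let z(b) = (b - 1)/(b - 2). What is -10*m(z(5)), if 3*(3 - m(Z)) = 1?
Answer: -80/3 ≈ -26.667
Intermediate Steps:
z(b) = (-1 + b)/(-2 + b)
m(Z) = 8/3 (m(Z) = 3 - ⅓*1 = 3 - ⅓ = 8/3)
-10*m(z(5)) = -10*8/3 = -80/3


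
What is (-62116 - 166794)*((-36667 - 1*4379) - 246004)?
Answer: 65708615500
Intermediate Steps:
(-62116 - 166794)*((-36667 - 1*4379) - 246004) = -228910*((-36667 - 4379) - 246004) = -228910*(-41046 - 246004) = -228910*(-287050) = 65708615500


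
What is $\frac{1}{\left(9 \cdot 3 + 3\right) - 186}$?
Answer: $- \frac{1}{156} \approx -0.0064103$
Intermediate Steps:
$\frac{1}{\left(9 \cdot 3 + 3\right) - 186} = \frac{1}{\left(27 + 3\right) - 186} = \frac{1}{30 - 186} = \frac{1}{-156} = - \frac{1}{156}$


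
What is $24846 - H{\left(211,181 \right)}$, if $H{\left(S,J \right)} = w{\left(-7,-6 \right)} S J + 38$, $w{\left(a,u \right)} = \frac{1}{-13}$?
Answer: $\frac{360695}{13} \approx 27746.0$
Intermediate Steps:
$w{\left(a,u \right)} = - \frac{1}{13}$
$H{\left(S,J \right)} = 38 - \frac{J S}{13}$ ($H{\left(S,J \right)} = - \frac{S}{13} J + 38 = - \frac{J S}{13} + 38 = 38 - \frac{J S}{13}$)
$24846 - H{\left(211,181 \right)} = 24846 - \left(38 - \frac{181}{13} \cdot 211\right) = 24846 - \left(38 - \frac{38191}{13}\right) = 24846 - - \frac{37697}{13} = 24846 + \frac{37697}{13} = \frac{360695}{13}$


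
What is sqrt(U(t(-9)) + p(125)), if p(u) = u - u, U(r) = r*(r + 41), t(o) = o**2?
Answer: 9*sqrt(122) ≈ 99.408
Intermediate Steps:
U(r) = r*(41 + r)
p(u) = 0
sqrt(U(t(-9)) + p(125)) = sqrt((-9)**2*(41 + (-9)**2) + 0) = sqrt(81*(41 + 81) + 0) = sqrt(81*122 + 0) = sqrt(9882 + 0) = sqrt(9882) = 9*sqrt(122)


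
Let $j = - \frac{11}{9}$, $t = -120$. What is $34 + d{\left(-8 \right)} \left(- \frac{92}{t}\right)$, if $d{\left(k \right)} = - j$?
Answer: $\frac{9433}{270} \approx 34.937$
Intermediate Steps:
$j = - \frac{11}{9}$ ($j = \left(-11\right) \frac{1}{9} = - \frac{11}{9} \approx -1.2222$)
$d{\left(k \right)} = \frac{11}{9}$ ($d{\left(k \right)} = \left(-1\right) \left(- \frac{11}{9}\right) = \frac{11}{9}$)
$34 + d{\left(-8 \right)} \left(- \frac{92}{t}\right) = 34 + \frac{11 \left(- \frac{92}{-120}\right)}{9} = 34 + \frac{11 \left(\left(-92\right) \left(- \frac{1}{120}\right)\right)}{9} = 34 + \frac{11}{9} \cdot \frac{23}{30} = 34 + \frac{253}{270} = \frac{9433}{270}$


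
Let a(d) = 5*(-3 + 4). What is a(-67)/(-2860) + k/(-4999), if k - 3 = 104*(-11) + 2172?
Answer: -594731/2859428 ≈ -0.20799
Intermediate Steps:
a(d) = 5 (a(d) = 5*1 = 5)
k = 1031 (k = 3 + (104*(-11) + 2172) = 3 + (-1144 + 2172) = 3 + 1028 = 1031)
a(-67)/(-2860) + k/(-4999) = 5/(-2860) + 1031/(-4999) = 5*(-1/2860) + 1031*(-1/4999) = -1/572 - 1031/4999 = -594731/2859428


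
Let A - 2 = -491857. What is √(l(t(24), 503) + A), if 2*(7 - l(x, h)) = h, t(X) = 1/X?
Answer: I*√1968398/2 ≈ 701.5*I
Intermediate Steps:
l(x, h) = 7 - h/2
A = -491855 (A = 2 - 491857 = -491855)
√(l(t(24), 503) + A) = √((7 - ½*503) - 491855) = √((7 - 503/2) - 491855) = √(-489/2 - 491855) = √(-984199/2) = I*√1968398/2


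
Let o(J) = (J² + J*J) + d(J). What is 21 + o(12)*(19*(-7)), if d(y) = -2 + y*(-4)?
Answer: -31633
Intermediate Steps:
d(y) = -2 - 4*y
o(J) = -2 - 4*J + 2*J² (o(J) = (J² + J*J) + (-2 - 4*J) = (J² + J²) + (-2 - 4*J) = 2*J² + (-2 - 4*J) = -2 - 4*J + 2*J²)
21 + o(12)*(19*(-7)) = 21 + (-2 - 4*12 + 2*12²)*(19*(-7)) = 21 + (-2 - 48 + 2*144)*(-133) = 21 + (-2 - 48 + 288)*(-133) = 21 + 238*(-133) = 21 - 31654 = -31633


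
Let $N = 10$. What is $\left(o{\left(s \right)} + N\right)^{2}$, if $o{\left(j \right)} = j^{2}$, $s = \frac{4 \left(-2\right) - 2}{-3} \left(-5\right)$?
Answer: $\frac{6708100}{81} \approx 82816.0$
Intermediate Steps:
$s = - \frac{50}{3}$ ($s = \left(-8 - 2\right) \left(- \frac{1}{3}\right) \left(-5\right) = \left(-10\right) \left(- \frac{1}{3}\right) \left(-5\right) = \frac{10}{3} \left(-5\right) = - \frac{50}{3} \approx -16.667$)
$\left(o{\left(s \right)} + N\right)^{2} = \left(\left(- \frac{50}{3}\right)^{2} + 10\right)^{2} = \left(\frac{2500}{9} + 10\right)^{2} = \left(\frac{2590}{9}\right)^{2} = \frac{6708100}{81}$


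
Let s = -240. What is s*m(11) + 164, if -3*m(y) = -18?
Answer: -1276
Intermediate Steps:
m(y) = 6 (m(y) = -1/3*(-18) = 6)
s*m(11) + 164 = -240*6 + 164 = -1440 + 164 = -1276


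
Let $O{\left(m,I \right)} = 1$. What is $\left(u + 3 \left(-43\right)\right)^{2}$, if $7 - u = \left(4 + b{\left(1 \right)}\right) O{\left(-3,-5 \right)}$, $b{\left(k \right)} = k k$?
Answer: $16129$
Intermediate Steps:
$b{\left(k \right)} = k^{2}$
$u = 2$ ($u = 7 - \left(4 + 1^{2}\right) 1 = 7 - \left(4 + 1\right) 1 = 7 - 5 \cdot 1 = 7 - 5 = 2$)
$\left(u + 3 \left(-43\right)\right)^{2} = \left(2 + 3 \left(-43\right)\right)^{2} = \left(2 - 129\right)^{2} = \left(-127\right)^{2} = 16129$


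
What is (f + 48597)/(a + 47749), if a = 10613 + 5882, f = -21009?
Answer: 6897/16061 ≈ 0.42943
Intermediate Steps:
a = 16495
(f + 48597)/(a + 47749) = (-21009 + 48597)/(16495 + 47749) = 27588/64244 = 27588*(1/64244) = 6897/16061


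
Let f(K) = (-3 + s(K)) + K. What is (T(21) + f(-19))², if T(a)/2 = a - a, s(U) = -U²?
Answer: 146689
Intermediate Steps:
T(a) = 0 (T(a) = 2*(a - a) = 2*0 = 0)
f(K) = -3 + K - K² (f(K) = (-3 - K²) + K = -3 + K - K²)
(T(21) + f(-19))² = (0 + (-3 - 19 - 1*(-19)²))² = (0 + (-3 - 19 - 1*361))² = (0 + (-3 - 19 - 361))² = (0 - 383)² = (-383)² = 146689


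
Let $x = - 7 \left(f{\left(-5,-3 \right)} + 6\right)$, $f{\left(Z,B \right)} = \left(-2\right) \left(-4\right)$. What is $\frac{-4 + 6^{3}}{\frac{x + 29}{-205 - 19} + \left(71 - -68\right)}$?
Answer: $\frac{47488}{31205} \approx 1.5218$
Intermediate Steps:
$f{\left(Z,B \right)} = 8$
$x = -98$ ($x = - 7 \left(8 + 6\right) = \left(-7\right) 14 = -98$)
$\frac{-4 + 6^{3}}{\frac{x + 29}{-205 - 19} + \left(71 - -68\right)} = \frac{-4 + 6^{3}}{\frac{-98 + 29}{-205 - 19} + \left(71 - -68\right)} = \frac{-4 + 216}{- \frac{69}{-224} + \left(71 + 68\right)} = \frac{212}{\left(-69\right) \left(- \frac{1}{224}\right) + 139} = \frac{212}{\frac{69}{224} + 139} = \frac{212}{\frac{31205}{224}} = 212 \cdot \frac{224}{31205} = \frac{47488}{31205}$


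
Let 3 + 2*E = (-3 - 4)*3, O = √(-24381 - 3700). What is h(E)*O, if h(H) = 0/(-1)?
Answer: 0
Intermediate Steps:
O = I*√28081 (O = √(-28081) = I*√28081 ≈ 167.57*I)
E = -12 (E = -3/2 + ((-3 - 4)*3)/2 = -3/2 + (-7*3)/2 = -3/2 + (½)*(-21) = -3/2 - 21/2 = -12)
h(H) = 0 (h(H) = 0*(-1) = 0)
h(E)*O = 0*(I*√28081) = 0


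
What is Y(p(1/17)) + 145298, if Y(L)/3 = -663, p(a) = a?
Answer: 143309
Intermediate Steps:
Y(L) = -1989 (Y(L) = 3*(-663) = -1989)
Y(p(1/17)) + 145298 = -1989 + 145298 = 143309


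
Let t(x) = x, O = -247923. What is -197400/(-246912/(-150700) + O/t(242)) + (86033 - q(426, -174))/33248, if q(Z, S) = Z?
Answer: 1837482313646071/9395643851744 ≈ 195.57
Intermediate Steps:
-197400/(-246912/(-150700) + O/t(242)) + (86033 - q(426, -174))/33248 = -197400/(-246912/(-150700) - 247923/242) + (86033 - 1*426)/33248 = -197400/(-246912*(-1/150700) - 247923*1/242) + (86033 - 426)*(1/33248) = -197400/(61728/37675 - 247923/242) + 85607*(1/33248) = -197400/(-847778259/828850) + 85607/33248 = -197400*(-828850/847778259) + 85607/33248 = 54538330000/282592753 + 85607/33248 = 1837482313646071/9395643851744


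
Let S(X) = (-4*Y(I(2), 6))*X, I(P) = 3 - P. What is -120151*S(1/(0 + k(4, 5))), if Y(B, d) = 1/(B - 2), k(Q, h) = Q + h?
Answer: -480604/9 ≈ -53400.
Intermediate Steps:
Y(B, d) = 1/(-2 + B)
S(X) = 4*X (S(X) = (-4/(-2 + (3 - 1*2)))*X = (-4/(-2 + (3 - 2)))*X = (-4/(-2 + 1))*X = (-4/(-1))*X = (-4*(-1))*X = 4*X)
-120151*S(1/(0 + k(4, 5))) = -480604/(0 + (4 + 5)) = -480604/(0 + 9) = -480604/9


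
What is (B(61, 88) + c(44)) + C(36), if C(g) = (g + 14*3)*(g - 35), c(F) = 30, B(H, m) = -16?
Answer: 92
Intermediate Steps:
C(g) = (-35 + g)*(42 + g) (C(g) = (g + 42)*(-35 + g) = (42 + g)*(-35 + g) = (-35 + g)*(42 + g))
(B(61, 88) + c(44)) + C(36) = (-16 + 30) + (-1470 + 36² + 7*36) = 14 + (-1470 + 1296 + 252) = 14 + 78 = 92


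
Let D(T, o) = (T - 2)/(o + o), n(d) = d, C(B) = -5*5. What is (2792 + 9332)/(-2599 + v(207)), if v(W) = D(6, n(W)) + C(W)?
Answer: -1254834/271583 ≈ -4.6204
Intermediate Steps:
C(B) = -25
D(T, o) = (-2 + T)/(2*o) (D(T, o) = (-2 + T)/((2*o)) = (-2 + T)*(1/(2*o)) = (-2 + T)/(2*o))
v(W) = -25 + 2/W (v(W) = (-2 + 6)/(2*W) - 25 = (½)*4/W - 25 = 2/W - 25 = -25 + 2/W)
(2792 + 9332)/(-2599 + v(207)) = (2792 + 9332)/(-2599 + (-25 + 2/207)) = 12124/(-2599 + (-25 + 2*(1/207))) = 12124/(-2599 + (-25 + 2/207)) = 12124/(-2599 - 5173/207) = 12124/(-543166/207) = 12124*(-207/543166) = -1254834/271583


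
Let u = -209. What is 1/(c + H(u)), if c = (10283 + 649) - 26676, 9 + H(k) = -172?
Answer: -1/15925 ≈ -6.2794e-5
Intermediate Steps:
H(k) = -181 (H(k) = -9 - 172 = -181)
c = -15744 (c = 10932 - 26676 = -15744)
1/(c + H(u)) = 1/(-15744 - 181) = 1/(-15925) = -1/15925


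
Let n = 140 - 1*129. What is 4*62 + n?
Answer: 259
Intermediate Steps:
n = 11 (n = 140 - 129 = 11)
4*62 + n = 4*62 + 11 = 248 + 11 = 259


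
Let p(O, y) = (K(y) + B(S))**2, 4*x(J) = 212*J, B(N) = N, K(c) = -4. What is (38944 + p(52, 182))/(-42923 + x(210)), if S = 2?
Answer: -38948/31793 ≈ -1.2250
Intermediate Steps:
x(J) = 53*J (x(J) = (212*J)/4 = 53*J)
p(O, y) = 4 (p(O, y) = (-4 + 2)**2 = (-2)**2 = 4)
(38944 + p(52, 182))/(-42923 + x(210)) = (38944 + 4)/(-42923 + 53*210) = 38948/(-42923 + 11130) = 38948/(-31793) = 38948*(-1/31793) = -38948/31793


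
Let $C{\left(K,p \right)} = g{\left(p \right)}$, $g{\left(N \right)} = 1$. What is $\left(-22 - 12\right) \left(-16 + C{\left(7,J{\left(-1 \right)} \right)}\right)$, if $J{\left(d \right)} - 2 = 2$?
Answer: $510$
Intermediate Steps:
$J{\left(d \right)} = 4$ ($J{\left(d \right)} = 2 + 2 = 4$)
$C{\left(K,p \right)} = 1$
$\left(-22 - 12\right) \left(-16 + C{\left(7,J{\left(-1 \right)} \right)}\right) = \left(-22 - 12\right) \left(-16 + 1\right) = \left(-34\right) \left(-15\right) = 510$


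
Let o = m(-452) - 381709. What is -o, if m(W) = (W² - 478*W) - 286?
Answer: -38365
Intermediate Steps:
m(W) = -286 + W² - 478*W
o = 38365 (o = (-286 + (-452)² - 478*(-452)) - 381709 = (-286 + 204304 + 216056) - 381709 = 420074 - 381709 = 38365)
-o = -1*38365 = -38365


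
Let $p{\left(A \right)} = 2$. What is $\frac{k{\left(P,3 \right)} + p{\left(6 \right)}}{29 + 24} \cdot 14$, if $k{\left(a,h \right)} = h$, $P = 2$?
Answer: $\frac{70}{53} \approx 1.3208$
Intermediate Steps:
$\frac{k{\left(P,3 \right)} + p{\left(6 \right)}}{29 + 24} \cdot 14 = \frac{3 + 2}{29 + 24} \cdot 14 = \frac{5}{53} \cdot 14 = \frac{70}{53}$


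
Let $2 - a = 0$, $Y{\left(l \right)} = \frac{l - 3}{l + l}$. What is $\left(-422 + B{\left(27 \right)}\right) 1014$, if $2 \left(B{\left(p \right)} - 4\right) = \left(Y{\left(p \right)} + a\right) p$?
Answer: $-390390$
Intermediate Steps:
$Y{\left(l \right)} = \frac{-3 + l}{2 l}$
$a = 2$ ($a = 2 - 0 = 2 + 0 = 2$)
$B{\left(p \right)} = 4 + \frac{p \left(2 + \frac{-3 + p}{2 p}\right)}{2}$ ($B{\left(p \right)} = 4 + \frac{\left(\frac{-3 + p}{2 p} + 2\right) p}{2} = 4 + \frac{\left(2 + \frac{-3 + p}{2 p}\right) p}{2} = 4 + \frac{p \left(2 + \frac{-3 + p}{2 p}\right)}{2}$)
$\left(-422 + B{\left(27 \right)}\right) 1014 = \left(-422 + \left(\frac{13}{4} + \frac{5}{4} \cdot 27\right)\right) 1014 = \left(-422 + \left(\frac{13}{4} + \frac{135}{4}\right)\right) 1014 = \left(-422 + 37\right) 1014 = \left(-385\right) 1014 = -390390$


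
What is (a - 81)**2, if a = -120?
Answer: 40401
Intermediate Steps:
(a - 81)**2 = (-120 - 81)**2 = (-201)**2 = 40401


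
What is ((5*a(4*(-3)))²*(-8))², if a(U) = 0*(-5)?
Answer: 0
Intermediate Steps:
a(U) = 0
((5*a(4*(-3)))²*(-8))² = ((5*0)²*(-8))² = (0²*(-8))² = (0*(-8))² = 0² = 0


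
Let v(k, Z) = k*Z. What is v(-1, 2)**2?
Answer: 4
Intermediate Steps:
v(k, Z) = Z*k
v(-1, 2)**2 = (2*(-1))**2 = (-2)**2 = 4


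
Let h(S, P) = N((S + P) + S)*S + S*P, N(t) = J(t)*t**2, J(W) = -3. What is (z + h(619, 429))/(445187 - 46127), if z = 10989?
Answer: -1720040111/133020 ≈ -12931.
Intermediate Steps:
N(t) = -3*t**2
h(S, P) = P*S - 3*S*(P + 2*S)**2 (h(S, P) = (-3*((S + P) + S)**2)*S + S*P = (-3*((P + S) + S)**2)*S + P*S = (-3*(P + 2*S)**2)*S + P*S = -3*S*(P + 2*S)**2 + P*S = P*S - 3*S*(P + 2*S)**2)
(z + h(619, 429))/(445187 - 46127) = (10989 + 619*(429 - 3*(429 + 2*619)**2))/(445187 - 46127) = (10989 + 619*(429 - 3*(429 + 1238)**2))/399060 = (10989 + 619*(429 - 3*1667**2))*(1/399060) = (10989 + 619*(429 - 3*2778889))*(1/399060) = (10989 + 619*(429 - 8336667))*(1/399060) = (10989 + 619*(-8336238))*(1/399060) = (10989 - 5160131322)*(1/399060) = -5160120333*1/399060 = -1720040111/133020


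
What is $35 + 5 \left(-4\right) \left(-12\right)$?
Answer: $275$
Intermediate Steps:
$35 + 5 \left(-4\right) \left(-12\right) = 35 - -240 = 35 + 240 = 275$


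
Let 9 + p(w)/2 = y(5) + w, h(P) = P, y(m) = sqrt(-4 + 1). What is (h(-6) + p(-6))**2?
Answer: 1284 - 144*I*sqrt(3) ≈ 1284.0 - 249.42*I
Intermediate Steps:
y(m) = I*sqrt(3) (y(m) = sqrt(-3) = I*sqrt(3))
p(w) = -18 + 2*w + 2*I*sqrt(3) (p(w) = -18 + 2*(I*sqrt(3) + w) = -18 + 2*(w + I*sqrt(3)) = -18 + (2*w + 2*I*sqrt(3)) = -18 + 2*w + 2*I*sqrt(3))
(h(-6) + p(-6))**2 = (-6 + (-18 + 2*(-6) + 2*I*sqrt(3)))**2 = (-6 + (-18 - 12 + 2*I*sqrt(3)))**2 = (-6 + (-30 + 2*I*sqrt(3)))**2 = (-36 + 2*I*sqrt(3))**2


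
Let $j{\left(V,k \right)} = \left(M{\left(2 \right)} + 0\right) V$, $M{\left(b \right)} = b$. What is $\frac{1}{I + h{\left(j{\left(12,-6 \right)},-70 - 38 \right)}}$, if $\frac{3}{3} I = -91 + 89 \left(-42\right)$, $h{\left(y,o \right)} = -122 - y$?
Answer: $- \frac{1}{3975} \approx -0.00025157$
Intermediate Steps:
$j{\left(V,k \right)} = 2 V$ ($j{\left(V,k \right)} = \left(2 + 0\right) V = 2 V$)
$I = -3829$ ($I = -91 + 89 \left(-42\right) = -91 - 3738 = -3829$)
$\frac{1}{I + h{\left(j{\left(12,-6 \right)},-70 - 38 \right)}} = \frac{1}{-3829 - \left(122 + 2 \cdot 12\right)} = \frac{1}{-3829 - 146} = \frac{1}{-3975} = - \frac{1}{3975}$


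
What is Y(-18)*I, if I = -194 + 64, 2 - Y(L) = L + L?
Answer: -4940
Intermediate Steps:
Y(L) = 2 - 2*L (Y(L) = 2 - (L + L) = 2 - 2*L)
I = -130
Y(-18)*I = (2 - 2*(-18))*(-130) = (2 + 36)*(-130) = 38*(-130) = -4940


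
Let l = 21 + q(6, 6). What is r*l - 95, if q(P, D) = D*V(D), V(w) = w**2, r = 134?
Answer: 31663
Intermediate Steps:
q(P, D) = D**3 (q(P, D) = D*D**2 = D**3)
l = 237 (l = 21 + 6**3 = 21 + 216 = 237)
r*l - 95 = 134*237 - 95 = 31758 - 95 = 31663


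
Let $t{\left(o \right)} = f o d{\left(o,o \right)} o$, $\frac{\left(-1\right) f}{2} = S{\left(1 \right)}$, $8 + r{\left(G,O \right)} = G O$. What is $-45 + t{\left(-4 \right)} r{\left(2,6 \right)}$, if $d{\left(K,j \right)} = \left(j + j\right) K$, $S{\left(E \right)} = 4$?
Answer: $-16429$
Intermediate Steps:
$r{\left(G,O \right)} = -8 + G O$
$d{\left(K,j \right)} = 2 K j$ ($d{\left(K,j \right)} = 2 j K = 2 K j$)
$f = -8$ ($f = \left(-2\right) 4 = -8$)
$t{\left(o \right)} = - 16 o^{4}$ ($t{\left(o \right)} = - 8 o 2 o o o = - 8 o 2 o^{2} o = - 8 \cdot 2 o^{3} o = - 8 \cdot 2 o^{4} = - 16 o^{4}$)
$-45 + t{\left(-4 \right)} r{\left(2,6 \right)} = -45 + - 16 \left(-4\right)^{4} \left(-8 + 2 \cdot 6\right) = -45 + \left(-16\right) 256 \left(-8 + 12\right) = -45 - 16384 = -16429$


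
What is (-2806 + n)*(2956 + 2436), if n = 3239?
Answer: 2334736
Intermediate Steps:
(-2806 + n)*(2956 + 2436) = (-2806 + 3239)*(2956 + 2436) = 433*5392 = 2334736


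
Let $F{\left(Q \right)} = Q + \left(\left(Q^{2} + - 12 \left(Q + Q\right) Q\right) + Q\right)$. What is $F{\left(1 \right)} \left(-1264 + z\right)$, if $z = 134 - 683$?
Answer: $38073$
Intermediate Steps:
$z = -549$
$F{\left(Q \right)} = - 23 Q^{2} + 2 Q$ ($F{\left(Q \right)} = Q + \left(\left(Q^{2} + - 12 \cdot 2 Q Q\right) + Q\right) = Q + \left(\left(Q^{2} + - 24 Q Q\right) + Q\right) = Q + \left(\left(Q^{2} - 24 Q^{2}\right) + Q\right) = Q - \left(- Q + 23 Q^{2}\right) = - 23 Q^{2} + 2 Q$)
$F{\left(1 \right)} \left(-1264 + z\right) = 1 \left(2 - 23\right) \left(-1264 - 549\right) = 1 \left(2 - 23\right) \left(-1813\right) = 1 \left(-21\right) \left(-1813\right) = \left(-21\right) \left(-1813\right) = 38073$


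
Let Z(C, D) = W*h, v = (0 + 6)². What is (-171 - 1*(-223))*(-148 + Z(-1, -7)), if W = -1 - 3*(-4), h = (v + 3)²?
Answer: 862316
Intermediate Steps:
v = 36 (v = 6² = 36)
h = 1521 (h = (36 + 3)² = 39² = 1521)
W = 11 (W = -1 + 12 = 11)
Z(C, D) = 16731 (Z(C, D) = 11*1521 = 16731)
(-171 - 1*(-223))*(-148 + Z(-1, -7)) = (-171 - 1*(-223))*(-148 + 16731) = (-171 + 223)*16583 = 52*16583 = 862316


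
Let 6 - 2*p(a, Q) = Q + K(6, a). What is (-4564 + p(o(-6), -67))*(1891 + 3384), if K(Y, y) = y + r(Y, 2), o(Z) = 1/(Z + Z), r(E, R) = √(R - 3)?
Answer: -573176225/24 - 5275*I/2 ≈ -2.3882e+7 - 2637.5*I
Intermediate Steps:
r(E, R) = √(-3 + R)
o(Z) = 1/(2*Z)
K(Y, y) = I + y (K(Y, y) = y + √(-3 + 2) = y + √(-1) = y + I = I + y)
p(a, Q) = 3 - I/2 - Q/2 - a/2 (p(a, Q) = 3 - (Q + (I + a))/2 = 3 - (I + Q + a)/2 = 3 + (-I/2 - Q/2 - a/2) = 3 - I/2 - Q/2 - a/2)
(-4564 + p(o(-6), -67))*(1891 + 3384) = (-4564 + (3 - I/2 - ½*(-67) - 1/(4*(-6))))*(1891 + 3384) = (-4564 + (3 - I/2 + 67/2 - (-1)/(4*6)))*5275 = (-4564 + (3 - I/2 + 67/2 - ½*(-1/12)))*5275 = (-4564 + (3 - I/2 + 67/2 + 1/24))*5275 = (-4564 + (877/24 - I/2))*5275 = (-108659/24 - I/2)*5275 = -573176225/24 - 5275*I/2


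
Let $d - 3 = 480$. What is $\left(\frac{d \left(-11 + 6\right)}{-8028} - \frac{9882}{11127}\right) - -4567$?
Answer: $\frac{45322943029}{9925284} \approx 4566.4$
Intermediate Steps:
$d = 483$ ($d = 3 + 480 = 483$)
$\left(\frac{d \left(-11 + 6\right)}{-8028} - \frac{9882}{11127}\right) - -4567 = \left(\frac{483 \left(-11 + 6\right)}{-8028} - \frac{9882}{11127}\right) - -4567 = \left(483 \left(-5\right) \left(- \frac{1}{8028}\right) - \frac{3294}{3709}\right) + 4567 = \left(\left(-2415\right) \left(- \frac{1}{8028}\right) - \frac{3294}{3709}\right) + 4567 = \left(\frac{805}{2676} - \frac{3294}{3709}\right) + 4567 = - \frac{5828999}{9925284} + 4567 = \frac{45322943029}{9925284}$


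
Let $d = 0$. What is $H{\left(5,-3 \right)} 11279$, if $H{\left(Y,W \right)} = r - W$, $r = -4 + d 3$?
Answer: $-11279$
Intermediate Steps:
$r = -4$ ($r = -4 + 0 \cdot 3 = -4 + 0 = -4$)
$H{\left(Y,W \right)} = -4 - W$
$H{\left(5,-3 \right)} 11279 = \left(-4 - -3\right) 11279 = \left(-4 + 3\right) 11279 = \left(-1\right) 11279 = -11279$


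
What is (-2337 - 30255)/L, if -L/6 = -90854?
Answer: -2716/45427 ≈ -0.059788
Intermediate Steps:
L = 545124 (L = -6*(-90854) = 545124)
(-2337 - 30255)/L = (-2337 - 30255)/545124 = -32592*1/545124 = -2716/45427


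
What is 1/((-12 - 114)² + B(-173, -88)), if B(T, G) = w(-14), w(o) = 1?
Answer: 1/15877 ≈ 6.2984e-5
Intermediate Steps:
B(T, G) = 1
1/((-12 - 114)² + B(-173, -88)) = 1/((-12 - 114)² + 1) = 1/((-126)² + 1) = 1/(15876 + 1) = 1/15877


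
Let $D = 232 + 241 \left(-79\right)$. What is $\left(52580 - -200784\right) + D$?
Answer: $234557$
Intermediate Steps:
$D = -18807$ ($D = 232 - 19039 = -18807$)
$\left(52580 - -200784\right) + D = \left(52580 - -200784\right) - 18807 = \left(52580 + 200784\right) - 18807 = 253364 - 18807 = 234557$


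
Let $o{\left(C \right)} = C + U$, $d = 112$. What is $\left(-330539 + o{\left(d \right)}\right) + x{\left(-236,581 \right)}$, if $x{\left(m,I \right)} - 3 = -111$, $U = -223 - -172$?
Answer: $-330586$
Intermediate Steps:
$U = -51$ ($U = -223 + 172 = -51$)
$x{\left(m,I \right)} = -108$ ($x{\left(m,I \right)} = 3 - 111 = -108$)
$o{\left(C \right)} = -51 + C$ ($o{\left(C \right)} = C - 51 = -51 + C$)
$\left(-330539 + o{\left(d \right)}\right) + x{\left(-236,581 \right)} = \left(-330539 + \left(-51 + 112\right)\right) - 108 = \left(-330539 + 61\right) - 108 = -330478 - 108 = -330586$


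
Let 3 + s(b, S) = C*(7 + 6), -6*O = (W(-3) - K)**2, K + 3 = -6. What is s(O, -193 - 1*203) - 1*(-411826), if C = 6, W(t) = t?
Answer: 411901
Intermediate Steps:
K = -9 (K = -3 - 6 = -9)
O = -6 (O = -(-3 - 1*(-9))**2/6 = -(-3 + 9)**2/6 = -1/6*6**2 = -1/6*36 = -6)
s(b, S) = 75 (s(b, S) = -3 + 6*(7 + 6) = -3 + 6*13 = -3 + 78 = 75)
s(O, -193 - 1*203) - 1*(-411826) = 75 - 1*(-411826) = 75 + 411826 = 411901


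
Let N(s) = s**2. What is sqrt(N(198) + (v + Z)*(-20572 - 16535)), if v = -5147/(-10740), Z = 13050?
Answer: I*sqrt(1551505095101085)/1790 ≈ 22005.0*I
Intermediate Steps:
v = 5147/10740 (v = -5147*(-1/10740) = 5147/10740 ≈ 0.47924)
sqrt(N(198) + (v + Z)*(-20572 - 16535)) = sqrt(198**2 + (5147/10740 + 13050)*(-20572 - 16535)) = sqrt(39204 + (140162147/10740)*(-37107)) = sqrt(39204 - 1733665596243/3580) = sqrt(-1733525245923/3580) = I*sqrt(1551505095101085)/1790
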